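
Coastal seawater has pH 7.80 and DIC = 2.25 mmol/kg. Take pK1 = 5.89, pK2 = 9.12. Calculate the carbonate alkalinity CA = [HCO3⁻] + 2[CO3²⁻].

CA = 2.33 mmol/kg

CA = [HCO3⁻] + 2[CO3²⁻] = (α₁ + 2α₂)·DIC
At pH 7.80: [H⁺]/K1 = 10^-1.91 = 0.012303, K2/[H⁺] = 10^-1.32 = 0.047863
α₁ = 1/(1 + 0.012303 + 0.047863) = 1/1.0602 = 0.9432; α₂ = α₁·K2/[H⁺] = 0.04515
α₁ + 2α₂ = 1.0335
CA = 1.0335 × 2.25 = 2.33 mmol/kg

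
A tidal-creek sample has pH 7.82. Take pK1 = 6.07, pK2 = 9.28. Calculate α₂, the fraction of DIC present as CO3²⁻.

α₂ = 0.0329

α₂ = 1 / (1 + [H⁺]/K2 + [H⁺]²/(K1K2)) = 1 / (1 + 10^+1.46 + 10^-0.29)
   = 1 / (1 + 28.840 + 0.51286) = 1/30.353 = 0.03295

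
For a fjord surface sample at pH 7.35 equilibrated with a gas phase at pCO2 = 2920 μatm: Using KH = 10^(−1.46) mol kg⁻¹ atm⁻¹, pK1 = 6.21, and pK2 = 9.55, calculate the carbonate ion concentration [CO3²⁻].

[CO2*] = KH · pCO2 = 10^(−1.46) × 2920×10^-6 = 1.012×10^-4 mol/kg
α₀ = 1/(1 + K1/[H⁺] + K1K2/[H⁺]²) = 1/(1 + 10^+1.14 + 10^-1.06) = 0.06715
DIC = [CO2*]/α₀ = 1.012×10^-4 / 0.06715 = 1.508 mmol/kg
[CO3²⁻] = α₂·DIC; α₂ = 0.005849, so [CO3²⁻] = 0.005849 × 1.508 = 0.00882 mmol/kg = 8.82 μmol/kg

[CO3²⁻] = 8.82 μmol/kg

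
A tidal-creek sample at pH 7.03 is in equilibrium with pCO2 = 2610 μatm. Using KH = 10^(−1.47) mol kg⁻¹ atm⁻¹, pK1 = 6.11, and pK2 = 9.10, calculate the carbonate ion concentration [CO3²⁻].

[CO2*] = KH · pCO2 = 10^(−1.47) × 2610×10^-6 = 8.844×10^-5 mol/kg
α₀ = 1/(1 + K1/[H⁺] + K1K2/[H⁺]²) = 1/(1 + 10^+0.92 + 10^-1.15) = 0.1065
DIC = [CO2*]/α₀ = 8.844×10^-5 / 0.1065 = 0.8303 mmol/kg
[CO3²⁻] = α₂·DIC; α₂ = 0.007541, so [CO3²⁻] = 0.007541 × 0.8303 = 0.00626 mmol/kg = 6.26 μmol/kg

[CO3²⁻] = 6.26 μmol/kg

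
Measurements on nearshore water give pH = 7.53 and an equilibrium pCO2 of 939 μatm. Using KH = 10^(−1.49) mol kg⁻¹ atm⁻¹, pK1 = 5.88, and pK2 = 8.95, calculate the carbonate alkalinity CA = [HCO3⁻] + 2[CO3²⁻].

[CO2*] = KH · pCO2 = 10^(−1.49) × 939×10^-6 = 3.039×10^-5 mol/kg
α₀ = 1/(1 + K1/[H⁺] + K1K2/[H⁺]²) = 1/(1 + 10^+1.65 + 10^+0.23) = 0.02111
DIC = [CO2*]/α₀ = 3.039×10^-5 / 0.02111 = 1.439 mmol/kg
CA = (α₁ + 2α₂)·DIC = (0.9430 + 2×0.03585) × 1.439 = 1.46 mmol/kg

CA = 1.46 mmol/kg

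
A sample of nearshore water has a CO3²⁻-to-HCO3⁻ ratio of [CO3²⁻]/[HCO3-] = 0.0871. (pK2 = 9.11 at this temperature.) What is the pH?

From K2 = [H⁺][CO3²⁻]/[HCO3-]:  pH = pK2 + log₁₀([CO3²⁻]/[HCO3-])
log₁₀(0.0871) = -1.060
pH = 9.11 + (-1.060) = 8.05

pH = 8.05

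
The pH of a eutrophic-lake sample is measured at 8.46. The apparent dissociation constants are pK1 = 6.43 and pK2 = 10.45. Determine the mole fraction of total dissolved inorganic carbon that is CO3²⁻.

α₂ = 1 / (1 + [H⁺]/K2 + [H⁺]²/(K1K2)) = 1 / (1 + 10^+1.99 + 10^-0.04)
   = 1 / (1 + 97.724 + 0.91201) = 1/99.636 = 0.01004

α₂ = 0.0100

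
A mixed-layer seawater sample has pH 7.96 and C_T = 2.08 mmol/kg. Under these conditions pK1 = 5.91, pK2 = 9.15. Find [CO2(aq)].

α₀ = 1 / (1 + K1/[H⁺] + K1K2/[H⁺]²) = 1 / (1 + 10^+2.05 + 10^+0.86)
   = 1 / (1 + 112.20 + 7.2444) = 1/120.45 = 0.008302
[CO2*] = α₀ × DIC = 0.008302 × 2.08 = 0.0173 mmol/kg = 17.3 μmol/kg

[CO2*] = 17.3 μmol/kg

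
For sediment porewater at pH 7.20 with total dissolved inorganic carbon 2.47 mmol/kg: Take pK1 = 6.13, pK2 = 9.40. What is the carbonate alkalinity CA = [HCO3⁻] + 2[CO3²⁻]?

CA = 2.29 mmol/kg

CA = [HCO3⁻] + 2[CO3²⁻] = (α₁ + 2α₂)·DIC
At pH 7.20: [H⁺]/K1 = 10^-1.07 = 0.085114, K2/[H⁺] = 10^-2.20 = 0.0063096
α₁ = 1/(1 + 0.085114 + 0.0063096) = 1/1.0914 = 0.9162; α₂ = α₁·K2/[H⁺] = 0.005781
α₁ + 2α₂ = 0.9278
CA = 0.9278 × 2.47 = 2.29 mmol/kg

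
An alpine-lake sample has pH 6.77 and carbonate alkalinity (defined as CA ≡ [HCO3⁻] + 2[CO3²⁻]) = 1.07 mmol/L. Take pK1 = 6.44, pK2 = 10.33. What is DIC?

DIC = 1.57 mmol/L

CA = [HCO3⁻] + 2[CO3²⁻] = (α₁ + 2α₂)·DIC
At pH 6.77: [H⁺]/K1 = 10^-0.33 = 0.46774, K2/[H⁺] = 10^-3.56 = 0.00027542
α₁ = 1/(1 + 0.46774 + 0.00027542) = 1/1.4680 = 0.6812; α₂ = α₁·K2/[H⁺] = 0.0001876
α₁ + 2α₂ = 0.6816
DIC = CA / (α₁ + 2α₂) = 1.07 / 0.6816 = 1.57 mmol/L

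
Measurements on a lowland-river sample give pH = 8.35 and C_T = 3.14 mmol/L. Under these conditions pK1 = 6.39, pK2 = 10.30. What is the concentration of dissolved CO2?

α₀ = 1 / (1 + K1/[H⁺] + K1K2/[H⁺]²) = 1 / (1 + 10^+1.96 + 10^+0.01)
   = 1 / (1 + 91.201 + 1.0233) = 1/93.224 = 0.01073
[CO2*] = α₀ × DIC = 0.01073 × 3.14 = 0.0337 mmol/L

[CO2*] = 0.0337 mmol/L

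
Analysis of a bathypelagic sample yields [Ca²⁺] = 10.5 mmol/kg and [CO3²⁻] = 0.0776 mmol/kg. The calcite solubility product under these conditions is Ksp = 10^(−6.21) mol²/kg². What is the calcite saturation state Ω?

Ksp = 10^(−6.21) = 6.166×10^-7
Ω = [Ca²⁺][CO3²⁻]/Ksp = (10.5×10^-3)(0.0776×10^-3) / 6.166×10^-7 = 1.32

Ω = 1.32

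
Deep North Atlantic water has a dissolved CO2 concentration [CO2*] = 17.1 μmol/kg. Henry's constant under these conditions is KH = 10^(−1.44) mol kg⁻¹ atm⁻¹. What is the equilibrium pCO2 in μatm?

KH = 10^(−1.44) = 3.631×10^-2 mol kg⁻¹ atm⁻¹
pCO2 = [CO2*]/KH = 17.1×10^-6 / 3.631×10^-2 = 4.71×10^-4 atm = 471 μatm

pCO2 = 471 μatm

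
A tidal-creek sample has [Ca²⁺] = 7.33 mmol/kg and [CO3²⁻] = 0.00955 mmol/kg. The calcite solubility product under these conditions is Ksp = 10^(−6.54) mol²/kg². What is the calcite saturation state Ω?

Ksp = 10^(−6.54) = 2.884×10^-7
Ω = [Ca²⁺][CO3²⁻]/Ksp = (7.33×10^-3)(0.00955×10^-3) / 2.884×10^-7 = 0.243

Ω = 0.243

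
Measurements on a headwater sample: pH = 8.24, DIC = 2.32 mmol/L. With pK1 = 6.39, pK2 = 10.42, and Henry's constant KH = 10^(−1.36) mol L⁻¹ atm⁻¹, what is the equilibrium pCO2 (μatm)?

α₀ = 1 / (1 + K1/[H⁺] + K1K2/[H⁺]²) = 1 / (1 + 10^+1.85 + 10^-0.33)
   = 1 / (1 + 70.795 + 0.46774) = 1/72.262 = 0.01384
[CO2*] = α₀ × DIC = 0.01384 × 2.32 = 0.03211 mmol/L
pCO2 = [CO2*]/KH = 3.211×10^-5 / 4.365×10^-2 = 735 μatm

pCO2 = 735 μatm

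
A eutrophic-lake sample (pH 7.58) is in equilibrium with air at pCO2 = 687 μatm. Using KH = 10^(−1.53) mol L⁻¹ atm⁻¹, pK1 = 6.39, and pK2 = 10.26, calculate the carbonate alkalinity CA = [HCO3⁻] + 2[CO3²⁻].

[CO2*] = KH · pCO2 = 10^(−1.53) × 687×10^-6 = 2.027×10^-5 mol/L
α₀ = 1/(1 + K1/[H⁺] + K1K2/[H⁺]²) = 1/(1 + 10^+1.19 + 10^-1.49) = 0.06053
DIC = [CO2*]/α₀ = 2.027×10^-5 / 0.06053 = 0.3350 mmol/L
CA = (α₁ + 2α₂)·DIC = (0.9375 + 2×0.001959) × 0.3350 = 0.315 mmol/L

CA = 0.315 mmol/L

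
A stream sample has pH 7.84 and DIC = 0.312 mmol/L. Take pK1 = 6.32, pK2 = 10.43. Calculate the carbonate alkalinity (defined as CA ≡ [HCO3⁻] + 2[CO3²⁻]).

CA = [HCO3⁻] + 2[CO3²⁻] = (α₁ + 2α₂)·DIC
At pH 7.84: [H⁺]/K1 = 10^-1.52 = 0.030200, K2/[H⁺] = 10^-2.59 = 0.0025704
α₁ = 1/(1 + 0.030200 + 0.0025704) = 1/1.0328 = 0.9683; α₂ = α₁·K2/[H⁺] = 0.002489
α₁ + 2α₂ = 0.9732
CA = 0.9732 × 0.312 = 0.304 mmol/L

CA = 0.304 mmol/L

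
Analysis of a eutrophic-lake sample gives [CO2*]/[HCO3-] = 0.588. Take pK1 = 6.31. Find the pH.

From K1 = [H⁺][HCO3-]/[CO2*]:  pH = pK1 − log₁₀([CO2*]/[HCO3-])
log₁₀(0.588) = -0.231
pH = 6.31 − (-0.231) = 6.54

pH = 6.54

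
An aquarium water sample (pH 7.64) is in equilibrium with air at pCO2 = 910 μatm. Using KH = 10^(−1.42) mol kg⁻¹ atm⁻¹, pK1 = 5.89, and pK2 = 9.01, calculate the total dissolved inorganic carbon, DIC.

[CO2*] = KH · pCO2 = 10^(−1.42) × 910×10^-6 = 3.460×10^-5 mol/kg
α₀ = 1/(1 + K1/[H⁺] + K1K2/[H⁺]²) = 1/(1 + 10^+1.75 + 10^+0.38) = 0.01677
DIC = [CO2*]/α₀ = 3.460×10^-5 / 0.01677 = 2.06 mmol/kg

DIC = 2.06 mmol/kg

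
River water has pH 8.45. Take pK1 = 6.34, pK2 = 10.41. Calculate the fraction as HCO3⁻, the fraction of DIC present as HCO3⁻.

α₁ = 1 / (1 + [H⁺]/K1 + K2/[H⁺]) = 1 / (1 + 10^-2.11 + 10^-1.96)
   = 1 / (1 + 0.0077625 + 0.010965) = 1/1.0187 = 0.9816

α₁ = 0.982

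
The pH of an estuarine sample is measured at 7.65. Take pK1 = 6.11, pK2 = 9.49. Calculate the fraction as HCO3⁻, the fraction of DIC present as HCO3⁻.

α₁ = 0.959

α₁ = 1 / (1 + [H⁺]/K1 + K2/[H⁺]) = 1 / (1 + 10^-1.54 + 10^-1.84)
   = 1 / (1 + 0.028840 + 0.014454) = 1/1.0433 = 0.9585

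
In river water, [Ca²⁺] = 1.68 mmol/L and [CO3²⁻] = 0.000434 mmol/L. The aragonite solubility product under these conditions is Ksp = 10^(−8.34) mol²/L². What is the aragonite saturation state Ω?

Ksp = 10^(−8.34) = 4.571×10^-9
Ω = [Ca²⁺][CO3²⁻]/Ksp = (1.68×10^-3)(0.000434×10^-3) / 4.571×10^-9 = 0.160

Ω = 0.160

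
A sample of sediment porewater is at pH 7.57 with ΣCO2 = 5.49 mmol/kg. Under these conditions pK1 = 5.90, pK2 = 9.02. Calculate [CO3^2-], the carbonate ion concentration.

[CO3²⁻] = 0.184 mmol/kg

α₂ = 1 / (1 + [H⁺]/K2 + [H⁺]²/(K1K2)) = 1 / (1 + 10^+1.45 + 10^-0.22)
   = 1 / (1 + 28.184 + 0.60256) = 1/29.786 = 0.03357
[CO3²⁻] = α₂ × DIC = 0.03357 × 5.49 = 0.184 mmol/kg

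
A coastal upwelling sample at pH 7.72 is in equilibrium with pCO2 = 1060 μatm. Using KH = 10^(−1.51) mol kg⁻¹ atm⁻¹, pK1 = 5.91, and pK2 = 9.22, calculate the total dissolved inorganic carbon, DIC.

DIC = 2.21 mmol/kg

[CO2*] = KH · pCO2 = 10^(−1.51) × 1060×10^-6 = 3.276×10^-5 mol/kg
α₀ = 1/(1 + K1/[H⁺] + K1K2/[H⁺]²) = 1/(1 + 10^+1.81 + 10^+0.31) = 0.01479
DIC = [CO2*]/α₀ = 3.276×10^-5 / 0.01479 = 2.21 mmol/kg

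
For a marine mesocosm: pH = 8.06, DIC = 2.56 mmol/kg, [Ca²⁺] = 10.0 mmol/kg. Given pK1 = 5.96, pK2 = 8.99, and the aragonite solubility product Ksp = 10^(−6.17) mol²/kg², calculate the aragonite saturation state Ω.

α₂ = 1 / (1 + [H⁺]/K2 + [H⁺]²/(K1K2)) = 1 / (1 + 10^+0.93 + 10^-1.17)
   = 1 / (1 + 8.5114 + 0.067608) = 1/9.5790 = 0.1044
[CO3²⁻] = α₂ × DIC = 0.1044 × 2.56 = 0.2673 mmol/kg
Ksp = 10^(−6.17) = 6.761×10^-7
Ω = [Ca²⁺][CO3²⁻]/Ksp = (10.0×10^-3)(2.673×10^-4) / 6.761×10^-7 = 3.95

Ω = 3.95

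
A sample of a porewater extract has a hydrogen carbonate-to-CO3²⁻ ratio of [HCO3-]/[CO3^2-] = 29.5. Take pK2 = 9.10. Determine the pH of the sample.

pH = 7.63

From K2 = [H⁺][CO3^2-]/[HCO3-]:  pH = pK2 − log₁₀([HCO3-]/[CO3^2-])
log₁₀(29.5) = +1.470
pH = 9.10 − (+1.470) = 7.63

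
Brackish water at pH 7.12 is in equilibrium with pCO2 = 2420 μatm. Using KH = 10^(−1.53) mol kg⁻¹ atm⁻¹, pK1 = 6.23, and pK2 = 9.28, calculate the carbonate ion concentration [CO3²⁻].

[CO3²⁻] = 3.84 μmol/kg

[CO2*] = KH · pCO2 = 10^(−1.53) × 2420×10^-6 = 7.142×10^-5 mol/kg
α₀ = 1/(1 + K1/[H⁺] + K1K2/[H⁺]²) = 1/(1 + 10^+0.89 + 10^-1.27) = 0.1134
DIC = [CO2*]/α₀ = 7.142×10^-5 / 0.1134 = 0.6296 mmol/kg
[CO3²⁻] = α₂·DIC; α₂ = 0.006091, so [CO3²⁻] = 0.006091 × 0.6296 = 0.00384 mmol/kg = 3.84 μmol/kg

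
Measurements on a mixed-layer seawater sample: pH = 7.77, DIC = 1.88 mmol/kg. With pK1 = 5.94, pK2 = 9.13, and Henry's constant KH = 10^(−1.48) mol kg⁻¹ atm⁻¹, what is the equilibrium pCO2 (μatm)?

pCO2 = 793 μatm

α₀ = 1 / (1 + K1/[H⁺] + K1K2/[H⁺]²) = 1 / (1 + 10^+1.83 + 10^+0.47)
   = 1 / (1 + 67.608 + 2.9512) = 1/71.560 = 0.01397
[CO2*] = α₀ × DIC = 0.01397 × 1.88 = 0.02627 mmol/kg
pCO2 = [CO2*]/KH = 2.627×10^-5 / 3.311×10^-2 = 793 μatm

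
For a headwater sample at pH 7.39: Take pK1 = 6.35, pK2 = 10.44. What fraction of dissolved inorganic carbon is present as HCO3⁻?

α₁ = 1 / (1 + [H⁺]/K1 + K2/[H⁺]) = 1 / (1 + 10^-1.04 + 10^-3.05)
   = 1 / (1 + 0.091201 + 0.00089125) = 1/1.0921 = 0.9157

α₁ = 0.916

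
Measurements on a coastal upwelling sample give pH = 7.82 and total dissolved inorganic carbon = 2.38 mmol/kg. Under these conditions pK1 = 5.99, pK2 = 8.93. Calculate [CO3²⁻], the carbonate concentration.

[CO3²⁻] = 0.169 mmol/kg

α₂ = 1 / (1 + [H⁺]/K2 + [H⁺]²/(K1K2)) = 1 / (1 + 10^+1.11 + 10^-0.72)
   = 1 / (1 + 12.882 + 0.19055) = 1/14.073 = 0.07106
[CO3²⁻] = α₂ × DIC = 0.07106 × 2.38 = 0.169 mmol/kg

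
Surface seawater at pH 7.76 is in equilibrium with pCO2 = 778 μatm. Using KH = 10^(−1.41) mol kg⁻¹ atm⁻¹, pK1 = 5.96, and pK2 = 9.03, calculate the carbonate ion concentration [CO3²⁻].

[CO2*] = KH · pCO2 = 10^(−1.41) × 778×10^-6 = 3.027×10^-5 mol/kg
α₀ = 1/(1 + K1/[H⁺] + K1K2/[H⁺]²) = 1/(1 + 10^+1.80 + 10^+0.53) = 0.01482
DIC = [CO2*]/α₀ = 3.027×10^-5 / 0.01482 = 2.043 mmol/kg
[CO3²⁻] = α₂·DIC; α₂ = 0.05021, so [CO3²⁻] = 0.05021 × 2.043 = 0.103 mmol/kg

[CO3²⁻] = 0.103 mmol/kg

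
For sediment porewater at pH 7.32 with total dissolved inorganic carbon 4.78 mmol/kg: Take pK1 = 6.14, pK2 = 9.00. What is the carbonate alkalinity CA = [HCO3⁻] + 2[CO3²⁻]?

CA = [HCO3⁻] + 2[CO3²⁻] = (α₁ + 2α₂)·DIC
At pH 7.32: [H⁺]/K1 = 10^-1.18 = 0.066069, K2/[H⁺] = 10^-1.68 = 0.020893
α₁ = 1/(1 + 0.066069 + 0.020893) = 1/1.0870 = 0.9200; α₂ = α₁·K2/[H⁺] = 0.01922
α₁ + 2α₂ = 0.9584
CA = 0.9584 × 4.78 = 4.58 mmol/kg

CA = 4.58 mmol/kg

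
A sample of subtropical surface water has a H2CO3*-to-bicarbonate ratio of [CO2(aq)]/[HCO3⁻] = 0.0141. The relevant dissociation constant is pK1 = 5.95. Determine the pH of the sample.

pH = 7.80

From K1 = [H⁺][HCO3⁻]/[CO2(aq)]:  pH = pK1 − log₁₀([CO2(aq)]/[HCO3⁻])
log₁₀(0.0141) = -1.851
pH = 5.95 − (-1.851) = 7.80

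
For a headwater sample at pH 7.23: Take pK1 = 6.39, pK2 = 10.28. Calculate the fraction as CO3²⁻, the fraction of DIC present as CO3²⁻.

α₂ = 0.000778

α₂ = 1 / (1 + [H⁺]/K2 + [H⁺]²/(K1K2)) = 1 / (1 + 10^+3.05 + 10^+2.21)
   = 1 / (1 + 1122.0 + 162.18) = 1/1285.2 = 0.0007781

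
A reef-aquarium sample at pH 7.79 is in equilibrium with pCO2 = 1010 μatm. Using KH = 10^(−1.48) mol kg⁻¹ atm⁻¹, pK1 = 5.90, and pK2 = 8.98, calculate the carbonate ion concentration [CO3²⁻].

[CO3²⁻] = 0.168 mmol/kg

[CO2*] = KH · pCO2 = 10^(−1.48) × 1010×10^-6 = 3.344×10^-5 mol/kg
α₀ = 1/(1 + K1/[H⁺] + K1K2/[H⁺]²) = 1/(1 + 10^+1.89 + 10^+0.70) = 0.01196
DIC = [CO2*]/α₀ = 3.344×10^-5 / 0.01196 = 2.797 mmol/kg
[CO3²⁻] = α₂·DIC; α₂ = 0.05992, so [CO3²⁻] = 0.05992 × 2.797 = 0.168 mmol/kg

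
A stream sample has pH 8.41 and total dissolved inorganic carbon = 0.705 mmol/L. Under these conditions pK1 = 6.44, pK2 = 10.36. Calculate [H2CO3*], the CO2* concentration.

[CO2*] = 7.39 μmol/L

α₀ = 1 / (1 + K1/[H⁺] + K1K2/[H⁺]²) = 1 / (1 + 10^+1.97 + 10^+0.02)
   = 1 / (1 + 93.325 + 1.0471) = 1/95.373 = 0.01049
[CO2*] = α₀ × DIC = 0.01049 × 0.705 = 0.00739 mmol/L = 7.39 μmol/L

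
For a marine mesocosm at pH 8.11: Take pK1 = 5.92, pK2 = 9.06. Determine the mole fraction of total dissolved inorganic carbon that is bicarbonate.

α₁ = 0.894

α₁ = 1 / (1 + [H⁺]/K1 + K2/[H⁺]) = 1 / (1 + 10^-2.19 + 10^-0.95)
   = 1 / (1 + 0.0064565 + 0.11220) = 1/1.1187 = 0.8939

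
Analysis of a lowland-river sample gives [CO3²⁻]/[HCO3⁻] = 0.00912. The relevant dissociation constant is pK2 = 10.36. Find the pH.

pH = 8.32

From K2 = [H⁺][CO3²⁻]/[HCO3⁻]:  pH = pK2 + log₁₀([CO3²⁻]/[HCO3⁻])
log₁₀(0.00912) = -2.040
pH = 10.36 + (-2.040) = 8.32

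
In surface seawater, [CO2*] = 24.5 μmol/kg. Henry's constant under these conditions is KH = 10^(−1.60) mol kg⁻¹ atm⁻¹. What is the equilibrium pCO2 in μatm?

pCO2 = 975 μatm

KH = 10^(−1.60) = 2.512×10^-2 mol kg⁻¹ atm⁻¹
pCO2 = [CO2*]/KH = 24.5×10^-6 / 2.512×10^-2 = 9.75×10^-4 atm = 975 μatm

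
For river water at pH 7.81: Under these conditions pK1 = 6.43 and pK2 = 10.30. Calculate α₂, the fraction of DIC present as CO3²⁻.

α₂ = 1 / (1 + [H⁺]/K2 + [H⁺]²/(K1K2)) = 1 / (1 + 10^+2.49 + 10^+1.11)
   = 1 / (1 + 309.03 + 12.882) = 1/322.91 = 0.003097

α₂ = 0.00310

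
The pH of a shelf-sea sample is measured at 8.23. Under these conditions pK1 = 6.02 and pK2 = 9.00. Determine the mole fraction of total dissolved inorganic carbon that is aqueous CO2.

α₀ = 1 / (1 + K1/[H⁺] + K1K2/[H⁺]²) = 1 / (1 + 10^+2.21 + 10^+1.44)
   = 1 / (1 + 162.18 + 27.542) = 1/190.72 = 0.005243

α₀ = 0.00524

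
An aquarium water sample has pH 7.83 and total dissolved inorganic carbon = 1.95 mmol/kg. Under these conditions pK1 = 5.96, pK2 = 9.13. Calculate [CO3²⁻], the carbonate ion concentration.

[CO3²⁻] = 0.0919 mmol/kg

α₂ = 1 / (1 + [H⁺]/K2 + [H⁺]²/(K1K2)) = 1 / (1 + 10^+1.30 + 10^-0.57)
   = 1 / (1 + 19.953 + 0.26915) = 1/21.222 = 0.04712
[CO3²⁻] = α₂ × DIC = 0.04712 × 1.95 = 0.0919 mmol/kg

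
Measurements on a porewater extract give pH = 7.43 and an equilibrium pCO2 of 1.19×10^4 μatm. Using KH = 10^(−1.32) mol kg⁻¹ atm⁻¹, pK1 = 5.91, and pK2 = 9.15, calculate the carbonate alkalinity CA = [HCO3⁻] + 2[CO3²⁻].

CA = 19.6 mmol/kg

[CO2*] = KH · pCO2 = 10^(−1.32) × 1.19×10^4×10^-6 = 5.696×10^-4 mol/kg
α₀ = 1/(1 + K1/[H⁺] + K1K2/[H⁺]²) = 1/(1 + 10^+1.52 + 10^-0.20) = 0.02878
DIC = [CO2*]/α₀ = 5.696×10^-4 / 0.02878 = 19.79 mmol/kg
CA = (α₁ + 2α₂)·DIC = (0.9531 + 2×0.01816) × 19.79 = 19.6 mmol/kg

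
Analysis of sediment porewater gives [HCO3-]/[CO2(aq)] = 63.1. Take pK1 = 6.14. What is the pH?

pH = 7.94

From K1 = [H⁺][HCO3-]/[CO2(aq)]:  pH = pK1 + log₁₀([HCO3-]/[CO2(aq)])
log₁₀(63.1) = +1.800
pH = 6.14 + (+1.800) = 7.94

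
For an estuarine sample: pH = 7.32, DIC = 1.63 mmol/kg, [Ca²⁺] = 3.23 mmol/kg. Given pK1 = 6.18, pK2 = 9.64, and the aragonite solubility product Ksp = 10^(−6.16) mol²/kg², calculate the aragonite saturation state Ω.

α₂ = 1 / (1 + [H⁺]/K2 + [H⁺]²/(K1K2)) = 1 / (1 + 10^+2.32 + 10^+1.18)
   = 1 / (1 + 208.93 + 15.136) = 1/225.07 = 0.004443
[CO3²⁻] = α₂ × DIC = 0.004443 × 1.63 = 0.007242 mmol/kg = 7.242 μmol/kg
Ksp = 10^(−6.16) = 6.918×10^-7
Ω = [Ca²⁺][CO3²⁻]/Ksp = (3.23×10^-3)(7.242×10^-6) / 6.918×10^-7 = 0.0338

Ω = 0.0338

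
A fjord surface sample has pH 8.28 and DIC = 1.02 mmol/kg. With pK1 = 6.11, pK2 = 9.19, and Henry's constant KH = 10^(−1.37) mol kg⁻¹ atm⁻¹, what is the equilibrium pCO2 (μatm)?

α₀ = 1 / (1 + K1/[H⁺] + K1K2/[H⁺]²) = 1 / (1 + 10^+2.17 + 10^+1.26)
   = 1 / (1 + 147.91 + 18.197) = 1/167.11 = 0.005984
[CO2*] = α₀ × DIC = 0.005984 × 1.02 = 0.006104 mmol/kg = 6.104 μmol/kg
pCO2 = [CO2*]/KH = 6.104×10^-6 / 4.266×10^-2 = 143 μatm

pCO2 = 143 μatm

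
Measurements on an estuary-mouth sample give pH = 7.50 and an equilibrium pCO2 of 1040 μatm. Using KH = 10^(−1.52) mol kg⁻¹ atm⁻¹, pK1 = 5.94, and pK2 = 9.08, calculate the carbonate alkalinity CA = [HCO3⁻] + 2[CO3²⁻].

[CO2*] = KH · pCO2 = 10^(−1.52) × 1040×10^-6 = 3.141×10^-5 mol/kg
α₀ = 1/(1 + K1/[H⁺] + K1K2/[H⁺]²) = 1/(1 + 10^+1.56 + 10^-0.02) = 0.02614
DIC = [CO2*]/α₀ = 3.141×10^-5 / 0.02614 = 1.202 mmol/kg
CA = (α₁ + 2α₂)·DIC = (0.9489 + 2×0.02496) × 1.202 = 1.20 mmol/kg

CA = 1.20 mmol/kg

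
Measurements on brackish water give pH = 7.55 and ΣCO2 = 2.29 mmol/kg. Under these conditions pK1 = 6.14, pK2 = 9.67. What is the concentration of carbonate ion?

[CO3²⁻] = 16.6 μmol/kg

α₂ = 1 / (1 + [H⁺]/K2 + [H⁺]²/(K1K2)) = 1 / (1 + 10^+2.12 + 10^+0.71)
   = 1 / (1 + 131.83 + 5.1286) = 1/137.95 = 0.007249
[CO3²⁻] = α₂ × DIC = 0.007249 × 2.29 = 0.0166 mmol/kg = 16.6 μmol/kg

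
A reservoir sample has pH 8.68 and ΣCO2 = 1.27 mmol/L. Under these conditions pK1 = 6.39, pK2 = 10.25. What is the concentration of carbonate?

α₂ = 1 / (1 + [H⁺]/K2 + [H⁺]²/(K1K2)) = 1 / (1 + 10^+1.57 + 10^-0.72)
   = 1 / (1 + 37.154 + 0.19055) = 1/38.344 = 0.02608
[CO3²⁻] = α₂ × DIC = 0.02608 × 1.27 = 0.0331 mmol/L

[CO3²⁻] = 0.0331 mmol/L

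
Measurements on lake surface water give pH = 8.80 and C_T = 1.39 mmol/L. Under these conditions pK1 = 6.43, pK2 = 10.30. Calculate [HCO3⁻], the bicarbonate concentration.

α₁ = 1 / (1 + [H⁺]/K1 + K2/[H⁺]) = 1 / (1 + 10^-2.37 + 10^-1.50)
   = 1 / (1 + 0.0042658 + 0.031623) = 1/1.0359 = 0.9654
[HCO3⁻] = α₁ × DIC = 0.9654 × 1.39 = 1.34 mmol/L

[HCO3⁻] = 1.34 mmol/L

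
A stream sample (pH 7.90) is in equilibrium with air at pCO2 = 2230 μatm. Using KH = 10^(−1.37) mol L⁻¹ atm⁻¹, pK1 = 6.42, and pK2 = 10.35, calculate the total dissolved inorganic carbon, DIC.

DIC = 2.98 mmol/L

[CO2*] = KH · pCO2 = 10^(−1.37) × 2230×10^-6 = 9.513×10^-5 mol/L
α₀ = 1/(1 + K1/[H⁺] + K1K2/[H⁺]²) = 1/(1 + 10^+1.48 + 10^-0.97) = 0.03194
DIC = [CO2*]/α₀ = 9.513×10^-5 / 0.03194 = 2.98 mmol/L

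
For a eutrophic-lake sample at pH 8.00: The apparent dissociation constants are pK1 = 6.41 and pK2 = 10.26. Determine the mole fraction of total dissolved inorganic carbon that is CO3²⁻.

α₂ = 0.00533

α₂ = 1 / (1 + [H⁺]/K2 + [H⁺]²/(K1K2)) = 1 / (1 + 10^+2.26 + 10^+0.67)
   = 1 / (1 + 181.97 + 4.6774) = 1/187.65 = 0.005329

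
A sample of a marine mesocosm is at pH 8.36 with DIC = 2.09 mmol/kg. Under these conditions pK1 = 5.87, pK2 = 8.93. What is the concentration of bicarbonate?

α₁ = 1 / (1 + [H⁺]/K1 + K2/[H⁺]) = 1 / (1 + 10^-2.49 + 10^-0.57)
   = 1 / (1 + 0.0032359 + 0.26915) = 1/1.2724 = 0.7859
[HCO3⁻] = α₁ × DIC = 0.7859 × 2.09 = 1.64 mmol/kg

[HCO3⁻] = 1.64 mmol/kg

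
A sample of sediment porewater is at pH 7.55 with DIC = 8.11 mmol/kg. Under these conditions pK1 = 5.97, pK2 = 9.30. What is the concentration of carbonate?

α₂ = 1 / (1 + [H⁺]/K2 + [H⁺]²/(K1K2)) = 1 / (1 + 10^+1.75 + 10^+0.17)
   = 1 / (1 + 56.234 + 1.4791) = 1/58.713 = 0.01703
[CO3²⁻] = α₂ × DIC = 0.01703 × 8.11 = 0.138 mmol/kg

[CO3²⁻] = 0.138 mmol/kg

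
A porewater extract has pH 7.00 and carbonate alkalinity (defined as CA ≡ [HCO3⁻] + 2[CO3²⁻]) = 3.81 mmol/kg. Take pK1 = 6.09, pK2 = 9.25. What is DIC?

DIC = 4.25 mmol/kg

CA = [HCO3⁻] + 2[CO3²⁻] = (α₁ + 2α₂)·DIC
At pH 7.00: [H⁺]/K1 = 10^-0.91 = 0.12303, K2/[H⁺] = 10^-2.25 = 0.0056234
α₁ = 1/(1 + 0.12303 + 0.0056234) = 1/1.1287 = 0.8860; α₂ = α₁·K2/[H⁺] = 0.004982
α₁ + 2α₂ = 0.8960
DIC = CA / (α₁ + 2α₂) = 3.81 / 0.8960 = 4.25 mmol/kg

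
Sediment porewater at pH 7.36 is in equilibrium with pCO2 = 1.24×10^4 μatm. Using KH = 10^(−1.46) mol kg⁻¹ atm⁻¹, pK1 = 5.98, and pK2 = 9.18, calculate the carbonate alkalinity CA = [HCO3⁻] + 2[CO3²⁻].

CA = 10.6 mmol/kg

[CO2*] = KH · pCO2 = 10^(−1.46) × 1.24×10^4×10^-6 = 4.300×10^-4 mol/kg
α₀ = 1/(1 + K1/[H⁺] + K1K2/[H⁺]²) = 1/(1 + 10^+1.38 + 10^-0.44) = 0.03945
DIC = [CO2*]/α₀ = 4.300×10^-4 / 0.03945 = 10.90 mmol/kg
CA = (α₁ + 2α₂)·DIC = (0.9462 + 2×0.01432) × 10.90 = 10.6 mmol/kg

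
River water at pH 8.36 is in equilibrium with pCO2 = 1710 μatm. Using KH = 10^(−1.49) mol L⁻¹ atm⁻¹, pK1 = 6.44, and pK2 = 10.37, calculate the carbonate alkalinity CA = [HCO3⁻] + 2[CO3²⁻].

[CO2*] = KH · pCO2 = 10^(−1.49) × 1710×10^-6 = 5.533×10^-5 mol/L
α₀ = 1/(1 + K1/[H⁺] + K1K2/[H⁺]²) = 1/(1 + 10^+1.92 + 10^-0.09) = 0.01177
DIC = [CO2*]/α₀ = 5.533×10^-5 / 0.01177 = 4.703 mmol/L
CA = (α₁ + 2α₂)·DIC = (0.9787 + 2×0.009564) × 4.703 = 4.69 mmol/L

CA = 4.69 mmol/L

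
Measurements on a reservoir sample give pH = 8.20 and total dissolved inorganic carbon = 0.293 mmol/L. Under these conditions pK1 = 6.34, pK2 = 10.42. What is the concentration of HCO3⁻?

[HCO3⁻] = 0.287 mmol/L

α₁ = 1 / (1 + [H⁺]/K1 + K2/[H⁺]) = 1 / (1 + 10^-1.86 + 10^-2.22)
   = 1 / (1 + 0.013804 + 0.0060256) = 1/1.0198 = 0.9806
[HCO3⁻] = α₁ × DIC = 0.9806 × 0.293 = 0.287 mmol/L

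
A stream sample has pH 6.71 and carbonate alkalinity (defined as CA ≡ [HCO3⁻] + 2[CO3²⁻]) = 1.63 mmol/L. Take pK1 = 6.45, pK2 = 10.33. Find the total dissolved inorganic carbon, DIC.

CA = [HCO3⁻] + 2[CO3²⁻] = (α₁ + 2α₂)·DIC
At pH 6.71: [H⁺]/K1 = 10^-0.26 = 0.54954, K2/[H⁺] = 10^-3.62 = 0.00023988
α₁ = 1/(1 + 0.54954 + 0.00023988) = 1/1.5498 = 0.6453; α₂ = α₁·K2/[H⁺] = 0.0001548
α₁ + 2α₂ = 0.6456
DIC = CA / (α₁ + 2α₂) = 1.63 / 0.6456 = 2.52 mmol/L

DIC = 2.52 mmol/L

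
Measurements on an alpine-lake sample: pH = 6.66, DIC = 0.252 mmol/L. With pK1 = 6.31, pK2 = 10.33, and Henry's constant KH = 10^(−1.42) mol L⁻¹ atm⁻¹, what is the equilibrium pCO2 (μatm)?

α₀ = 1 / (1 + K1/[H⁺] + K1K2/[H⁺]²) = 1 / (1 + 10^+0.35 + 10^-3.32)
   = 1 / (1 + 2.2387 + 0.00047863) = 1/3.2392 = 0.3087
[CO2*] = α₀ × DIC = 0.3087 × 0.252 = 0.07780 mmol/L
pCO2 = [CO2*]/KH = 7.780×10^-5 / 3.802×10^-2 = 2050 μatm

pCO2 = 2050 μatm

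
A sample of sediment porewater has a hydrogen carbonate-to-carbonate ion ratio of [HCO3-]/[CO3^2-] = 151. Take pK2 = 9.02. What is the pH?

pH = 6.84

From K2 = [H⁺][CO3^2-]/[HCO3-]:  pH = pK2 − log₁₀([HCO3-]/[CO3^2-])
log₁₀(151) = +2.179
pH = 9.02 − (+2.179) = 6.84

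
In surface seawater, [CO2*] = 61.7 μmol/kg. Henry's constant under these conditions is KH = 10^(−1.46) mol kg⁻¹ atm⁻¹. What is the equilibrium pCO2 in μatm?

pCO2 = 1780 μatm

KH = 10^(−1.46) = 3.467×10^-2 mol kg⁻¹ atm⁻¹
pCO2 = [CO2*]/KH = 61.7×10^-6 / 3.467×10^-2 = 1.78×10^-3 atm = 1780 μatm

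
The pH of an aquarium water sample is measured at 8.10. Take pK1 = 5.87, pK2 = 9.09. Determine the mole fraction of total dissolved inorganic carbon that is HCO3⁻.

α₁ = 1 / (1 + [H⁺]/K1 + K2/[H⁺]) = 1 / (1 + 10^-2.23 + 10^-0.99)
   = 1 / (1 + 0.0058884 + 0.10233) = 1/1.1082 = 0.9023

α₁ = 0.902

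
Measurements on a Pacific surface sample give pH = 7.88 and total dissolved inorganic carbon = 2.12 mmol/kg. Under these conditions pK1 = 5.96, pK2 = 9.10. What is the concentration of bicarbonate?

[HCO3⁻] = 1.98 mmol/kg

α₁ = 1 / (1 + [H⁺]/K1 + K2/[H⁺]) = 1 / (1 + 10^-1.92 + 10^-1.22)
   = 1 / (1 + 0.012023 + 0.060256) = 1/1.0723 = 0.9326
[HCO3⁻] = α₁ × DIC = 0.9326 × 2.12 = 1.98 mmol/kg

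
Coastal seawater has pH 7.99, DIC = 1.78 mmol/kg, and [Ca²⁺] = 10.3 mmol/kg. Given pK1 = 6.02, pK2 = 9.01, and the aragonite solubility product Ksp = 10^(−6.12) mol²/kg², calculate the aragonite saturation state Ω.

α₂ = 1 / (1 + [H⁺]/K2 + [H⁺]²/(K1K2)) = 1 / (1 + 10^+1.02 + 10^-0.95)
   = 1 / (1 + 10.471 + 0.11220) = 1/11.583 = 0.08633
[CO3²⁻] = α₂ × DIC = 0.08633 × 1.78 = 0.1537 mmol/kg
Ksp = 10^(−6.12) = 7.586×10^-7
Ω = [Ca²⁺][CO3²⁻]/Ksp = (10.3×10^-3)(1.537×10^-4) / 7.586×10^-7 = 2.09

Ω = 2.09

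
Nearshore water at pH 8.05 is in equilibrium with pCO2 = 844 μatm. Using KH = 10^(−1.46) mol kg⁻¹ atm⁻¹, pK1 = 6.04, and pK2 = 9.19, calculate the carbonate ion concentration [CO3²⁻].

[CO2*] = KH · pCO2 = 10^(−1.46) × 844×10^-6 = 2.926×10^-5 mol/kg
α₀ = 1/(1 + K1/[H⁺] + K1K2/[H⁺]²) = 1/(1 + 10^+2.01 + 10^+0.87) = 0.009030
DIC = [CO2*]/α₀ = 2.926×10^-5 / 0.009030 = 3.241 mmol/kg
[CO3²⁻] = α₂·DIC; α₂ = 0.06694, so [CO3²⁻] = 0.06694 × 3.241 = 0.217 mmol/kg

[CO3²⁻] = 0.217 mmol/kg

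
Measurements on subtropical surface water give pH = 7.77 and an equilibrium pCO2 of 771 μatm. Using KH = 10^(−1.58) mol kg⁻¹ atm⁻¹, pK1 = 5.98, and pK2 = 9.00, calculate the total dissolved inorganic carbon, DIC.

[CO2*] = KH · pCO2 = 10^(−1.58) × 771×10^-6 = 2.028×10^-5 mol/kg
α₀ = 1/(1 + K1/[H⁺] + K1K2/[H⁺]²) = 1/(1 + 10^+1.79 + 10^+0.56) = 0.01509
DIC = [CO2*]/α₀ = 2.028×10^-5 / 0.01509 = 1.34 mmol/kg

DIC = 1.34 mmol/kg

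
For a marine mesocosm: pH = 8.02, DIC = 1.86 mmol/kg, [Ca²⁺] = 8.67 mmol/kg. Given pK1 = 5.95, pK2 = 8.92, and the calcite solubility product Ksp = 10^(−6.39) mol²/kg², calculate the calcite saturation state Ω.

α₂ = 1 / (1 + [H⁺]/K2 + [H⁺]²/(K1K2)) = 1 / (1 + 10^+0.90 + 10^-1.17)
   = 1 / (1 + 7.9433 + 0.067608) = 1/9.0109 = 0.1110
[CO3²⁻] = α₂ × DIC = 0.1110 × 1.86 = 0.2064 mmol/kg
Ksp = 10^(−6.39) = 4.074×10^-7
Ω = [Ca²⁺][CO3²⁻]/Ksp = (8.67×10^-3)(2.064×10^-4) / 4.074×10^-7 = 4.39

Ω = 4.39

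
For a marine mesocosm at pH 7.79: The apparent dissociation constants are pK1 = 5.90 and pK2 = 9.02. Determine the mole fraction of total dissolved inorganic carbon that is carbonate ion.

α₂ = 1 / (1 + [H⁺]/K2 + [H⁺]²/(K1K2)) = 1 / (1 + 10^+1.23 + 10^-0.66)
   = 1 / (1 + 16.982 + 0.21878) = 1/18.201 = 0.05494

α₂ = 0.0549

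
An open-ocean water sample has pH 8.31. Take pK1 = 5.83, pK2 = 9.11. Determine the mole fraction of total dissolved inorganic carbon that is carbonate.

α₂ = 1 / (1 + [H⁺]/K2 + [H⁺]²/(K1K2)) = 1 / (1 + 10^+0.80 + 10^-1.68)
   = 1 / (1 + 6.3096 + 0.020893) = 1/7.3305 = 0.1364

α₂ = 0.136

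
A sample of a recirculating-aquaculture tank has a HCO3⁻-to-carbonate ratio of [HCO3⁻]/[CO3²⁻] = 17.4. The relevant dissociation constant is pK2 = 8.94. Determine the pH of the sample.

pH = 7.70

From K2 = [H⁺][CO3²⁻]/[HCO3⁻]:  pH = pK2 − log₁₀([HCO3⁻]/[CO3²⁻])
log₁₀(17.4) = +1.241
pH = 8.94 − (+1.241) = 7.70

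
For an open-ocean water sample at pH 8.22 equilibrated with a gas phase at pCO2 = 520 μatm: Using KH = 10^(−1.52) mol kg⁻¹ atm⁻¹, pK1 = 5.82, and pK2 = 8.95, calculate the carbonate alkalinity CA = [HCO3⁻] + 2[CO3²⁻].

[CO2*] = KH · pCO2 = 10^(−1.52) × 520×10^-6 = 1.570×10^-5 mol/kg
α₀ = 1/(1 + K1/[H⁺] + K1K2/[H⁺]²) = 1/(1 + 10^+2.40 + 10^+1.67) = 0.003345
DIC = [CO2*]/α₀ = 1.570×10^-5 / 0.003345 = 4.695 mmol/kg
CA = (α₁ + 2α₂)·DIC = (0.8402 + 2×0.1565) × 4.695 = 5.41 mmol/kg

CA = 5.41 mmol/kg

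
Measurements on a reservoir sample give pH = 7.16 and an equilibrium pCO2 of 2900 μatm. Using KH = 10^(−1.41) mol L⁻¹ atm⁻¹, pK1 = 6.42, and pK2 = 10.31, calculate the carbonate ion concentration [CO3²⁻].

[CO2*] = KH · pCO2 = 10^(−1.41) × 2900×10^-6 = 1.128×10^-4 mol/L
α₀ = 1/(1 + K1/[H⁺] + K1K2/[H⁺]²) = 1/(1 + 10^+0.74 + 10^-2.41) = 0.1539
DIC = [CO2*]/α₀ = 1.128×10^-4 / 0.1539 = 0.7333 mmol/L
[CO3²⁻] = α₂·DIC; α₂ = 0.0005986, so [CO3²⁻] = 0.0005986 × 0.7333 = 0.000439 mmol/L = 0.439 μmol/L

[CO3²⁻] = 0.439 μmol/L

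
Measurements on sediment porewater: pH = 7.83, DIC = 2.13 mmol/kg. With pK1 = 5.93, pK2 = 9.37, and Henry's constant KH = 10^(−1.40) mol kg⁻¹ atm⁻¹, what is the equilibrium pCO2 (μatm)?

pCO2 = 647 μatm

α₀ = 1 / (1 + K1/[H⁺] + K1K2/[H⁺]²) = 1 / (1 + 10^+1.90 + 10^+0.36)
   = 1 / (1 + 79.433 + 2.2909) = 1/82.724 = 0.01209
[CO2*] = α₀ × DIC = 0.01209 × 2.13 = 0.02575 mmol/kg
pCO2 = [CO2*]/KH = 2.575×10^-5 / 3.981×10^-2 = 647 μatm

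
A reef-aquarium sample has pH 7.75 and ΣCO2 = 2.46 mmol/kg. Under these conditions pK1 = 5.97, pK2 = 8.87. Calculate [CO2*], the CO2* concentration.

α₀ = 1 / (1 + K1/[H⁺] + K1K2/[H⁺]²) = 1 / (1 + 10^+1.78 + 10^+0.66)
   = 1 / (1 + 60.256 + 4.5709) = 1/65.827 = 0.01519
[CO2*] = α₀ × DIC = 0.01519 × 2.46 = 0.0374 mmol/kg

[CO2*] = 0.0374 mmol/kg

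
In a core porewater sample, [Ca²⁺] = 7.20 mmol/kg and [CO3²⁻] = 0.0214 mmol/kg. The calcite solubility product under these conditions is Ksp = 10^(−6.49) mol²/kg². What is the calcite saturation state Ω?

Ω = 0.476

Ksp = 10^(−6.49) = 3.236×10^-7
Ω = [Ca²⁺][CO3²⁻]/Ksp = (7.20×10^-3)(0.0214×10^-3) / 3.236×10^-7 = 0.476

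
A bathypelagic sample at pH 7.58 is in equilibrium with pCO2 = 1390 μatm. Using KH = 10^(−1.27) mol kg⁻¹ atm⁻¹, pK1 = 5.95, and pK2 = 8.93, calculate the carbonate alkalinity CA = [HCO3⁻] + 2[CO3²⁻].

CA = 3.47 mmol/kg

[CO2*] = KH · pCO2 = 10^(−1.27) × 1390×10^-6 = 7.465×10^-5 mol/kg
α₀ = 1/(1 + K1/[H⁺] + K1K2/[H⁺]²) = 1/(1 + 10^+1.63 + 10^+0.28) = 0.02195
DIC = [CO2*]/α₀ = 7.465×10^-5 / 0.02195 = 3.401 mmol/kg
CA = (α₁ + 2α₂)·DIC = (0.9362 + 2×0.04182) × 3.401 = 3.47 mmol/kg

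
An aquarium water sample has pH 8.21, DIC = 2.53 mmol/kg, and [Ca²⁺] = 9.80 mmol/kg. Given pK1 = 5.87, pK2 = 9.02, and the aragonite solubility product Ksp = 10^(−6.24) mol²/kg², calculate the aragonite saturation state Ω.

α₂ = 1 / (1 + [H⁺]/K2 + [H⁺]²/(K1K2)) = 1 / (1 + 10^+0.81 + 10^-1.53)
   = 1 / (1 + 6.4565 + 0.029512) = 1/7.4861 = 0.1336
[CO3²⁻] = α₂ × DIC = 0.1336 × 2.53 = 0.3380 mmol/kg
Ksp = 10^(−6.24) = 5.754×10^-7
Ω = [Ca²⁺][CO3²⁻]/Ksp = (9.80×10^-3)(3.380×10^-4) / 5.754×10^-7 = 5.76

Ω = 5.76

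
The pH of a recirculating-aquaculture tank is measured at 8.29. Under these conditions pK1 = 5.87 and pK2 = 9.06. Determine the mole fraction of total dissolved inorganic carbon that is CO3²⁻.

α₂ = 1 / (1 + [H⁺]/K2 + [H⁺]²/(K1K2)) = 1 / (1 + 10^+0.77 + 10^-1.65)
   = 1 / (1 + 5.8884 + 0.022387) = 1/6.9108 = 0.1447

α₂ = 0.145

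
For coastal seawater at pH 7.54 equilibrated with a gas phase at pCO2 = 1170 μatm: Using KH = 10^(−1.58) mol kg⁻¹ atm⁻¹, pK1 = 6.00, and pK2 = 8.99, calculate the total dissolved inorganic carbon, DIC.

DIC = 1.14 mmol/kg

[CO2*] = KH · pCO2 = 10^(−1.58) × 1170×10^-6 = 3.077×10^-5 mol/kg
α₀ = 1/(1 + K1/[H⁺] + K1K2/[H⁺]²) = 1/(1 + 10^+1.54 + 10^+0.09) = 0.02710
DIC = [CO2*]/α₀ = 3.077×10^-5 / 0.02710 = 1.14 mmol/kg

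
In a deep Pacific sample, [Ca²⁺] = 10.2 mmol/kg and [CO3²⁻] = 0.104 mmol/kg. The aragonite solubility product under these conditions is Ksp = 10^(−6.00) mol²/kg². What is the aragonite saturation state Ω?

Ω = 1.06

Ksp = 10^(−6.00) = 1.000×10^-6
Ω = [Ca²⁺][CO3²⁻]/Ksp = (10.2×10^-3)(0.104×10^-3) / 1.000×10^-6 = 1.06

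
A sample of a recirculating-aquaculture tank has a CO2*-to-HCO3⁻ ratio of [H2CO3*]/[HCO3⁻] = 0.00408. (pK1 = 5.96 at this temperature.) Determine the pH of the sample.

From K1 = [H⁺][HCO3⁻]/[H2CO3*]:  pH = pK1 − log₁₀([H2CO3*]/[HCO3⁻])
log₁₀(0.00408) = -2.389
pH = 5.96 − (-2.389) = 8.35

pH = 8.35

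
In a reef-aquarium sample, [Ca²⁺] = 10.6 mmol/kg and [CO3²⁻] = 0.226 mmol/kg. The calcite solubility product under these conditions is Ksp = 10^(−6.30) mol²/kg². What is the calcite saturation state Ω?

Ω = 4.78

Ksp = 10^(−6.30) = 5.012×10^-7
Ω = [Ca²⁺][CO3²⁻]/Ksp = (10.6×10^-3)(0.226×10^-3) / 5.012×10^-7 = 4.78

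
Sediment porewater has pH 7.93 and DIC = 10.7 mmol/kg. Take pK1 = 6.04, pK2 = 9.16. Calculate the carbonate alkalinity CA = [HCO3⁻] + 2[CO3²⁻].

CA = 11.2 mmol/kg

CA = [HCO3⁻] + 2[CO3²⁻] = (α₁ + 2α₂)·DIC
At pH 7.93: [H⁺]/K1 = 10^-1.89 = 0.012882, K2/[H⁺] = 10^-1.23 = 0.058884
α₁ = 1/(1 + 0.012882 + 0.058884) = 1/1.0718 = 0.9330; α₂ = α₁·K2/[H⁺] = 0.05494
α₁ + 2α₂ = 1.0429
CA = 1.0429 × 10.7 = 11.2 mmol/kg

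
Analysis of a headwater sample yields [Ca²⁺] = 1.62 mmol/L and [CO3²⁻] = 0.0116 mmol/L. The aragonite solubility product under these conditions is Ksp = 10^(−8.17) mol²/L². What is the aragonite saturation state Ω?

Ω = 2.78

Ksp = 10^(−8.17) = 6.761×10^-9
Ω = [Ca²⁺][CO3²⁻]/Ksp = (1.62×10^-3)(0.0116×10^-3) / 6.761×10^-9 = 2.78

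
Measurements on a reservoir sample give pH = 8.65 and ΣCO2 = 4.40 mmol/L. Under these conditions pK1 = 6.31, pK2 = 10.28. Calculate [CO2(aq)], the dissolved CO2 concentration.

α₀ = 1 / (1 + K1/[H⁺] + K1K2/[H⁺]²) = 1 / (1 + 10^+2.34 + 10^+0.71)
   = 1 / (1 + 218.78 + 5.1286) = 1/224.90 = 0.004446
[CO2*] = α₀ × DIC = 0.004446 × 4.40 = 0.0196 mmol/L = 19.6 μmol/L

[CO2*] = 19.6 μmol/L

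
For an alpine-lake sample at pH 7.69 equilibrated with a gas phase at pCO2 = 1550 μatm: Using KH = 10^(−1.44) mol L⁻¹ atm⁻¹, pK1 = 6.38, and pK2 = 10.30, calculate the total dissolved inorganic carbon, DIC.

[CO2*] = KH · pCO2 = 10^(−1.44) × 1550×10^-6 = 5.628×10^-5 mol/L
α₀ = 1/(1 + K1/[H⁺] + K1K2/[H⁺]²) = 1/(1 + 10^+1.31 + 10^-1.30) = 0.04658
DIC = [CO2*]/α₀ = 5.628×10^-5 / 0.04658 = 1.21 mmol/L

DIC = 1.21 mmol/L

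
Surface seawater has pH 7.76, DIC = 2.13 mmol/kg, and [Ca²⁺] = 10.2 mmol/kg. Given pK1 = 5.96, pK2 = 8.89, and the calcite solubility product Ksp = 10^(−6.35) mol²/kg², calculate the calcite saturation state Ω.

Ω = 3.31

α₂ = 1 / (1 + [H⁺]/K2 + [H⁺]²/(K1K2)) = 1 / (1 + 10^+1.13 + 10^-0.67)
   = 1 / (1 + 13.490 + 0.21380) = 1/14.703 = 0.06801
[CO3²⁻] = α₂ × DIC = 0.06801 × 2.13 = 0.1449 mmol/kg
Ksp = 10^(−6.35) = 4.467×10^-7
Ω = [Ca²⁺][CO3²⁻]/Ksp = (10.2×10^-3)(1.449×10^-4) / 4.467×10^-7 = 3.31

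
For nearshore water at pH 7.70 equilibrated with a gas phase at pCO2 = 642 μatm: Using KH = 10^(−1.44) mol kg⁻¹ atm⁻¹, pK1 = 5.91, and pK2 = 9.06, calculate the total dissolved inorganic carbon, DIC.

DIC = 1.52 mmol/kg

[CO2*] = KH · pCO2 = 10^(−1.44) × 642×10^-6 = 2.331×10^-5 mol/kg
α₀ = 1/(1 + K1/[H⁺] + K1K2/[H⁺]²) = 1/(1 + 10^+1.79 + 10^+0.43) = 0.01530
DIC = [CO2*]/α₀ = 2.331×10^-5 / 0.01530 = 1.52 mmol/kg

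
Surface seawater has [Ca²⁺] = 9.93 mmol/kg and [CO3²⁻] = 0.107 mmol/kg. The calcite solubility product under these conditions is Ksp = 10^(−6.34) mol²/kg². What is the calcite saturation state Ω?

Ω = 2.32

Ksp = 10^(−6.34) = 4.571×10^-7
Ω = [Ca²⁺][CO3²⁻]/Ksp = (9.93×10^-3)(0.107×10^-3) / 4.571×10^-7 = 2.32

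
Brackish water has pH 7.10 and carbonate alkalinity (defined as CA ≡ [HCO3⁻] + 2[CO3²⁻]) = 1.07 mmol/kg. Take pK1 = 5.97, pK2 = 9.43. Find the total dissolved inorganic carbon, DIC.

CA = [HCO3⁻] + 2[CO3²⁻] = (α₁ + 2α₂)·DIC
At pH 7.10: [H⁺]/K1 = 10^-1.13 = 0.074131, K2/[H⁺] = 10^-2.33 = 0.0046774
α₁ = 1/(1 + 0.074131 + 0.0046774) = 1/1.0788 = 0.9269; α₂ = α₁·K2/[H⁺] = 0.004336
α₁ + 2α₂ = 0.9356
DIC = CA / (α₁ + 2α₂) = 1.07 / 0.9356 = 1.14 mmol/kg

DIC = 1.14 mmol/kg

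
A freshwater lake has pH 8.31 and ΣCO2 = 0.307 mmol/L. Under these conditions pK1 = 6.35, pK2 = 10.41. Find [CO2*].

α₀ = 1 / (1 + K1/[H⁺] + K1K2/[H⁺]²) = 1 / (1 + 10^+1.96 + 10^-0.14)
   = 1 / (1 + 91.201 + 0.72444) = 1/92.926 = 0.01076
[CO2*] = α₀ × DIC = 0.01076 × 0.307 = 0.00330 mmol/L = 3.30 μmol/L

[CO2*] = 3.30 μmol/L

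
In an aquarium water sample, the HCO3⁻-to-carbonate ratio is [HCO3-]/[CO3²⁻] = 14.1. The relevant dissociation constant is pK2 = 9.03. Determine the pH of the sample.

pH = 7.88

From K2 = [H⁺][CO3²⁻]/[HCO3-]:  pH = pK2 − log₁₀([HCO3-]/[CO3²⁻])
log₁₀(14.1) = +1.149
pH = 9.03 − (+1.149) = 7.88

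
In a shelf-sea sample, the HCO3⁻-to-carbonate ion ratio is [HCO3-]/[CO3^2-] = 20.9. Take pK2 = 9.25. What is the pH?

From K2 = [H⁺][CO3^2-]/[HCO3-]:  pH = pK2 − log₁₀([HCO3-]/[CO3^2-])
log₁₀(20.9) = +1.320
pH = 9.25 − (+1.320) = 7.93

pH = 7.93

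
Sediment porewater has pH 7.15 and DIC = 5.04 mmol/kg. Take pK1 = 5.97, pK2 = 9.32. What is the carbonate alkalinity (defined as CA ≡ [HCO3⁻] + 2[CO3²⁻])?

CA = 4.76 mmol/kg

CA = [HCO3⁻] + 2[CO3²⁻] = (α₁ + 2α₂)·DIC
At pH 7.15: [H⁺]/K1 = 10^-1.18 = 0.066069, K2/[H⁺] = 10^-2.17 = 0.0067608
α₁ = 1/(1 + 0.066069 + 0.0067608) = 1/1.0728 = 0.9321; α₂ = α₁·K2/[H⁺] = 0.006302
α₁ + 2α₂ = 0.9447
CA = 0.9447 × 5.04 = 4.76 mmol/kg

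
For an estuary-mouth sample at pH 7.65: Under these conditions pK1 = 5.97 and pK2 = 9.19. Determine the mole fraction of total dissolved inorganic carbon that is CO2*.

α₀ = 0.0199

α₀ = 1 / (1 + K1/[H⁺] + K1K2/[H⁺]²) = 1 / (1 + 10^+1.68 + 10^+0.14)
   = 1 / (1 + 47.863 + 1.3804) = 1/50.243 = 0.01990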